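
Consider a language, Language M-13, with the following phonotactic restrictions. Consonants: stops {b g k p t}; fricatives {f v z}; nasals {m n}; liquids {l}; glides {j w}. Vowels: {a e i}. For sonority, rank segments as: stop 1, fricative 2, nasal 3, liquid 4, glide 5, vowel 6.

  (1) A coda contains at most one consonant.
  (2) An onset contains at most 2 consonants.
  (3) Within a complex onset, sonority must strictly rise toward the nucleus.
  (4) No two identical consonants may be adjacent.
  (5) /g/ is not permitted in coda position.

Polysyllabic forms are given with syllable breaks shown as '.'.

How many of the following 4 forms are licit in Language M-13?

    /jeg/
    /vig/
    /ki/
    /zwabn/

1

/jeg/ — violates constraint 5: syllable 1 coda contains /g/ → illicit
/vig/ — violates constraint 5: syllable 1 coda contains /g/ → illicit
/ki/ — σ1 onset /k/, coda /∅/ ok → licit
/zwabn/ — violates constraint 1: syllable 1 coda /bn/ has 2 consonants (> 1) → illicit
Licit: /ki/ → 1.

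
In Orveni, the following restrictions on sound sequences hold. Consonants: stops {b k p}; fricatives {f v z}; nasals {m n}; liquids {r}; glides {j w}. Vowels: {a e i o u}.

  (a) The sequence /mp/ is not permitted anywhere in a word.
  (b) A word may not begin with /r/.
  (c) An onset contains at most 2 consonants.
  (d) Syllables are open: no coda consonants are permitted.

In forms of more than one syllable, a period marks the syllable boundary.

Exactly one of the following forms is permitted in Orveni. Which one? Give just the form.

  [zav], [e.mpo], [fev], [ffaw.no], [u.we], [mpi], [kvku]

[zav] — violates constraint (d): syllable 1 coda /v/ has 1 consonant (> 0) → not permitted
[e.mpo] — violates constraint (a): contains banned sequence /mp/ → not permitted
[fev] — violates constraint (d): syllable 1 coda /v/ has 1 consonant (> 0) → not permitted
[ffaw.no] — violates constraint (d): syllable 1 coda /w/ has 1 consonant (> 0) → not permitted
[u.we] — σ1 onset /∅/, coda /∅/ ok; σ2 onset /w/, coda /∅/ ok → permitted
[mpi] — violates constraint (a): contains banned sequence /mp/ → not permitted
[kvku] — violates constraint (c): syllable 1 onset /kvk/ has 3 consonants (> 2) → not permitted

[u.we]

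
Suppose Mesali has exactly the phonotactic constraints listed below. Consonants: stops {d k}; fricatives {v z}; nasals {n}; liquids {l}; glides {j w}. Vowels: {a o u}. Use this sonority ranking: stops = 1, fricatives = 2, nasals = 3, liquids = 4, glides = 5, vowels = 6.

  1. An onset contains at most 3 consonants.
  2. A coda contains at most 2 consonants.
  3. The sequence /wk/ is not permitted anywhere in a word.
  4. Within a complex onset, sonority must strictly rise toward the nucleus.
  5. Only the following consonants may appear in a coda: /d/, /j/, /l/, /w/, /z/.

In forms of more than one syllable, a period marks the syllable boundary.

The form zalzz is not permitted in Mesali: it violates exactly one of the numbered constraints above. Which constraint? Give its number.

2

zalzz: syllable 1 coda /lzz/ has 3 consonants (> 2).
This is a violation of constraint 2: "A coda contains at most 2 consonants."
The remaining constraints (1, 3, 4, 5) are satisfied.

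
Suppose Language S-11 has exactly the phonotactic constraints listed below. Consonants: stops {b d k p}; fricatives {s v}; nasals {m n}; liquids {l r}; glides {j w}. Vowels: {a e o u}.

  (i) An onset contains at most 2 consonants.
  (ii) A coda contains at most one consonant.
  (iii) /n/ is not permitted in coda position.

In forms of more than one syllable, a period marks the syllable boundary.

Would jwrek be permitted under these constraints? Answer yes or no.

jwrek — violates constraint (i): syllable 1 onset /jwr/ has 3 consonants (> 2) → not permitted

no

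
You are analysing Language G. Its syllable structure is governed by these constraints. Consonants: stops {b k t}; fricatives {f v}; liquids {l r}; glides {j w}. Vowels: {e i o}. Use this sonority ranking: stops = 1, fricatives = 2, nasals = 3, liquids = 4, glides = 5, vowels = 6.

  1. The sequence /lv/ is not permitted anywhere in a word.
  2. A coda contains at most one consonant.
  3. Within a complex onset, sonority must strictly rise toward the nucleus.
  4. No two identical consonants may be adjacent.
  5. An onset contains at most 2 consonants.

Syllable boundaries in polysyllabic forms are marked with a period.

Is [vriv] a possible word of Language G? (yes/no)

yes

[vriv] — σ1 onset /vr/ (2→4 rises), coda /v/ ok → well-formed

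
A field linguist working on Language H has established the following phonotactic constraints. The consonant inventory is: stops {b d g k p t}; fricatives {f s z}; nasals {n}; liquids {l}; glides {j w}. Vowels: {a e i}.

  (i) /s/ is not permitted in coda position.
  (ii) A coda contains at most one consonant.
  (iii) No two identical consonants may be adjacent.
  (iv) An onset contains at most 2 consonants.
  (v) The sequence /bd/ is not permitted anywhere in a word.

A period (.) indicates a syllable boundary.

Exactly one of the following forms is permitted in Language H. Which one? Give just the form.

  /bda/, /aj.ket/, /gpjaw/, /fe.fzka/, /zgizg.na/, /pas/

/aj.ket/

/bda/ — violates constraint (v): contains banned sequence /bd/ → not permitted
/aj.ket/ — σ1 onset /∅/, coda /j/ ok; σ2 onset /k/, coda /t/ ok → permitted
/gpjaw/ — violates constraint (iv): syllable 1 onset /gpj/ has 3 consonants (> 2) → not permitted
/fe.fzka/ — violates constraint (iv): syllable 2 onset /fzk/ has 3 consonants (> 2) → not permitted
/zgizg.na/ — violates constraint (ii): syllable 1 coda /zg/ has 2 consonants (> 1) → not permitted
/pas/ — violates constraint (i): syllable 1 coda contains /s/ → not permitted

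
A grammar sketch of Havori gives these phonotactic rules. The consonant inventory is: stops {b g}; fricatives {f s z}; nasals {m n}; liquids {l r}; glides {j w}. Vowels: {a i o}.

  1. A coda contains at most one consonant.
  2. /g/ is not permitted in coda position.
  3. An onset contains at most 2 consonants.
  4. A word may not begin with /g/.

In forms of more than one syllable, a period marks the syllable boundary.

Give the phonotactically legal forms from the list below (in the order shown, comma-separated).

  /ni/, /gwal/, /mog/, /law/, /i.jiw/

/ni/ — σ1 onset /n/, coda /∅/ ok → phonotactically legal
/gwal/ — violates constraint 4: word begins with /g/ → phonotactically illegal
/mog/ — violates constraint 2: syllable 1 coda contains /g/ → phonotactically illegal
/law/ — σ1 onset /l/, coda /w/ ok → phonotactically legal
/i.jiw/ — σ1 onset /∅/, coda /∅/ ok; σ2 onset /j/, coda /w/ ok → phonotactically legal

/ni/, /law/, /i.jiw/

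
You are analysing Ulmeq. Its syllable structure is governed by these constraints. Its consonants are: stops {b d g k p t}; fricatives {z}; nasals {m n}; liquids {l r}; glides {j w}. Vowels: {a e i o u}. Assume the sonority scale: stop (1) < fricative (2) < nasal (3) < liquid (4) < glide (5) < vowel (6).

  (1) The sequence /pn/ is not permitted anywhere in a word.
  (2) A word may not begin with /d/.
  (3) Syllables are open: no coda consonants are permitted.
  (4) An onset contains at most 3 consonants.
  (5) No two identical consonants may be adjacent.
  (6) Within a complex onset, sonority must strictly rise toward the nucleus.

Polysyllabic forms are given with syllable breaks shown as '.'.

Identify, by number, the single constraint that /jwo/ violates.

/jwo/: syllable 1 onset /jw/: /j/ (glide, 5) → /w/ (glide, 5) does not rise.
This is a violation of constraint 6: "Within a complex onset, sonority must strictly rise toward the nucleus."
The remaining constraints (1, 2, 3, 4, 5) are satisfied.

6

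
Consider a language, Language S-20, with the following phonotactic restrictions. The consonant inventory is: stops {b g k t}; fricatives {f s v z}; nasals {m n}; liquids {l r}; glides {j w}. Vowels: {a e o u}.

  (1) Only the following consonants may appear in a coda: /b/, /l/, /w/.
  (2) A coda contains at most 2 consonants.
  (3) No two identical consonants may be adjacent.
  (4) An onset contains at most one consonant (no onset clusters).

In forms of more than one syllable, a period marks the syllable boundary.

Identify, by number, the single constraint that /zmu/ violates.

4

/zmu/: syllable 1 onset /zm/ has 2 consonants (> 1).
This is a violation of constraint 4: "An onset contains at most one consonant (no onset clusters)."
The remaining constraints (1, 2, 3) are satisfied.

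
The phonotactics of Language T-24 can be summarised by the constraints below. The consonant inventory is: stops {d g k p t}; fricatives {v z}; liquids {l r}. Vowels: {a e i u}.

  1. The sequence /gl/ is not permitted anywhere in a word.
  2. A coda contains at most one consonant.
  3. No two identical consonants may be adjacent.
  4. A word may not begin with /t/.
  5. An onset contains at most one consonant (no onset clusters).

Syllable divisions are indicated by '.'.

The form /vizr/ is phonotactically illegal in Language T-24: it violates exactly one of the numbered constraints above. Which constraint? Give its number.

2

/vizr/: syllable 1 coda /zr/ has 2 consonants (> 1).
This is a violation of constraint 2: "A coda contains at most one consonant."
The remaining constraints (1, 3, 4, 5) are satisfied.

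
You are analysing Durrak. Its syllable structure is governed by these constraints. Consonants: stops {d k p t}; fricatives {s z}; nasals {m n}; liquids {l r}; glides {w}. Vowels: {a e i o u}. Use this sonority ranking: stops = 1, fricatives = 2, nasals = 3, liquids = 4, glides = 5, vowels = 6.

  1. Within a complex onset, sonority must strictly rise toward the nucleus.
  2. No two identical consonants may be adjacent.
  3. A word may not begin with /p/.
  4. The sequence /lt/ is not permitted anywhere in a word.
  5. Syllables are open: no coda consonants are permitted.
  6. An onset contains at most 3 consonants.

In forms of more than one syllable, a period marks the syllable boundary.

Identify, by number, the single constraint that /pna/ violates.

/pna/: word begins with /p/.
This is a violation of constraint 3: "A word may not begin with /p/."
The remaining constraints (1, 2, 4, 5, 6) are satisfied.

3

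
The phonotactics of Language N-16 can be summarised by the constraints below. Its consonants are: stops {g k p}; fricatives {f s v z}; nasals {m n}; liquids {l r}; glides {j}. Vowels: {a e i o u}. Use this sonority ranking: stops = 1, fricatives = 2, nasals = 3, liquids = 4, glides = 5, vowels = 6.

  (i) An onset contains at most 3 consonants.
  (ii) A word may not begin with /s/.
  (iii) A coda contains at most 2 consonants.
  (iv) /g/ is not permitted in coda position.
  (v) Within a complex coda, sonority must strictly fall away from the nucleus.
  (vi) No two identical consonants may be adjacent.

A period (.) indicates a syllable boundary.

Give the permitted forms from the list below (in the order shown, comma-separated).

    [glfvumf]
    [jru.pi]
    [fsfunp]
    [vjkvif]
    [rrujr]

[glfvumf] — violates constraint (i): syllable 1 onset /glfv/ has 4 consonants (> 3) → not permitted
[jru.pi] — σ1 onset /jr/ (2C), coda /∅/ ok; σ2 onset /p/, coda /∅/ ok → permitted
[fsfunp] — σ1 onset /fsf/ (3C), coda /np/ (3→1 falls) ok → permitted
[vjkvif] — violates constraint (i): syllable 1 onset /vjkv/ has 4 consonants (> 3) → not permitted
[rrujr] — violates constraint (vi): adjacent identical consonants /rr/ → not permitted

[jru.pi], [fsfunp]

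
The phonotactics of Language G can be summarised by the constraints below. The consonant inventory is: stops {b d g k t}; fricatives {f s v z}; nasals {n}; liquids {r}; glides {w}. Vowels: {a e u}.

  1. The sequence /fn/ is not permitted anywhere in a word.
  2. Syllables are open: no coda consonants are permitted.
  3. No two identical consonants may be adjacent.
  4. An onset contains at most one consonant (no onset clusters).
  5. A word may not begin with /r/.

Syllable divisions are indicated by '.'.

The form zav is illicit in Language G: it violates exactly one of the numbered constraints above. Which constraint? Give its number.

zav: syllable 1 coda /v/ has 1 consonant (> 0).
This is a violation of constraint 2: "Syllables are open: no coda consonants are permitted."
The remaining constraints (1, 3, 4, 5) are satisfied.

2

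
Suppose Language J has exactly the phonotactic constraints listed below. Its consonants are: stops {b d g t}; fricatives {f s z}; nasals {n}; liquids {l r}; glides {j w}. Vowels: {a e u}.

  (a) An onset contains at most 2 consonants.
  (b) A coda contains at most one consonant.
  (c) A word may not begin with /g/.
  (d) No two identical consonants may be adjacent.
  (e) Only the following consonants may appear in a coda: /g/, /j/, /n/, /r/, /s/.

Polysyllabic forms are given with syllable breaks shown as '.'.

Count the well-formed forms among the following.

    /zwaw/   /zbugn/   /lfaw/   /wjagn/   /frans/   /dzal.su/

0

/zwaw/ — violates constraint (e): syllable 1 coda contains /w/, which is not a licensed coda consonant → ill-formed
/zbugn/ — violates constraint (b): syllable 1 coda /gn/ has 2 consonants (> 1) → ill-formed
/lfaw/ — violates constraint (e): syllable 1 coda contains /w/, which is not a licensed coda consonant → ill-formed
/wjagn/ — violates constraint (b): syllable 1 coda /gn/ has 2 consonants (> 1) → ill-formed
/frans/ — violates constraint (b): syllable 1 coda /ns/ has 2 consonants (> 1) → ill-formed
/dzal.su/ — violates constraint (e): syllable 1 coda contains /l/, which is not a licensed coda consonant → ill-formed
No form is well-formed → 0.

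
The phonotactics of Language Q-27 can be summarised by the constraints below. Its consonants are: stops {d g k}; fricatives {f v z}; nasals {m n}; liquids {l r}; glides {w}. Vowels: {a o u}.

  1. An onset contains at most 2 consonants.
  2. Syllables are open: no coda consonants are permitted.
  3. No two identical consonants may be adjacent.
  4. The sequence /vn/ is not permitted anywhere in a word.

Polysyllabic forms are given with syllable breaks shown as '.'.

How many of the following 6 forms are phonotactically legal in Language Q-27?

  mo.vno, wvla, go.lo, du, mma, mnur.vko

mo.vno — violates constraint 4: contains banned sequence /vn/ → phonotactically illegal
wvla — violates constraint 1: syllable 1 onset /wvl/ has 3 consonants (> 2) → phonotactically illegal
go.lo — σ1 onset /g/, coda /∅/ ok; σ2 onset /l/, coda /∅/ ok → phonotactically legal
du — σ1 onset /d/, coda /∅/ ok → phonotactically legal
mma — violates constraint 3: adjacent identical consonants /mm/ → phonotactically illegal
mnur.vko — violates constraint 2: syllable 1 coda /r/ has 1 consonant (> 0) → phonotactically illegal
Phonotactically legal: go.lo, du → 2.

2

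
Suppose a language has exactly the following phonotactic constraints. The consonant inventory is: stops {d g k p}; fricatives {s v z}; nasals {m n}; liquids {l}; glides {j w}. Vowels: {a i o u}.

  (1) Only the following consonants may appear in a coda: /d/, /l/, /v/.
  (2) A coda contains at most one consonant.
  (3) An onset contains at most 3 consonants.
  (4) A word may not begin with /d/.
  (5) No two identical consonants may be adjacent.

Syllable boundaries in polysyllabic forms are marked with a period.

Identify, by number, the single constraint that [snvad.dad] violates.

[snvad.dad]: adjacent identical consonants /dd/.
This is a violation of constraint 5: "No two identical consonants may be adjacent."
The remaining constraints (1, 2, 3, 4) are satisfied.

5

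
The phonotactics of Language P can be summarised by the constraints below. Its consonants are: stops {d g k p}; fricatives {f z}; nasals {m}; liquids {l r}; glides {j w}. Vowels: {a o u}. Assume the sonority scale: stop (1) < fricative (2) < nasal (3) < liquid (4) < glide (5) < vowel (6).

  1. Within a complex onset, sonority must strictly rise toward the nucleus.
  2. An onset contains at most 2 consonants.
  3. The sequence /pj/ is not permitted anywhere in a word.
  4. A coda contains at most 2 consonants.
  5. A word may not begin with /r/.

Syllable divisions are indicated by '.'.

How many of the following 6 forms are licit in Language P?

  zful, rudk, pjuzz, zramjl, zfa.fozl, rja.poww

zful — violates constraint 1: syllable 1 onset /zf/: /z/ (fricative, 2) → /f/ (fricative, 2) does not rise → illicit
rudk — violates constraint 5: word begins with /r/ → illicit
pjuzz — violates constraint 3: contains banned sequence /pj/ → illicit
zramjl — violates constraint 4: syllable 1 coda /mjl/ has 3 consonants (> 2) → illicit
zfa.fozl — violates constraint 1: syllable 1 onset /zf/: /z/ (fricative, 2) → /f/ (fricative, 2) does not rise → illicit
rja.poww — violates constraint 5: word begins with /r/ → illicit
No form is licit → 0.

0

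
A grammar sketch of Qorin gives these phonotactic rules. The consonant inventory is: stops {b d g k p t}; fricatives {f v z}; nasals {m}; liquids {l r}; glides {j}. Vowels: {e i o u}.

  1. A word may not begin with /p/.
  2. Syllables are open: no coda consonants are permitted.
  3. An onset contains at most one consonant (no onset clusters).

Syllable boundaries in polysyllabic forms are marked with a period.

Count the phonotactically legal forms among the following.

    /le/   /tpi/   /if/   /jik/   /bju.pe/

1

/le/ — σ1 onset /l/, coda /∅/ ok → phonotactically legal
/tpi/ — violates constraint 3: syllable 1 onset /tp/ has 2 consonants (> 1) → phonotactically illegal
/if/ — violates constraint 2: syllable 1 coda /f/ has 1 consonant (> 0) → phonotactically illegal
/jik/ — violates constraint 2: syllable 1 coda /k/ has 1 consonant (> 0) → phonotactically illegal
/bju.pe/ — violates constraint 3: syllable 1 onset /bj/ has 2 consonants (> 1) → phonotactically illegal
Phonotactically legal: /le/ → 1.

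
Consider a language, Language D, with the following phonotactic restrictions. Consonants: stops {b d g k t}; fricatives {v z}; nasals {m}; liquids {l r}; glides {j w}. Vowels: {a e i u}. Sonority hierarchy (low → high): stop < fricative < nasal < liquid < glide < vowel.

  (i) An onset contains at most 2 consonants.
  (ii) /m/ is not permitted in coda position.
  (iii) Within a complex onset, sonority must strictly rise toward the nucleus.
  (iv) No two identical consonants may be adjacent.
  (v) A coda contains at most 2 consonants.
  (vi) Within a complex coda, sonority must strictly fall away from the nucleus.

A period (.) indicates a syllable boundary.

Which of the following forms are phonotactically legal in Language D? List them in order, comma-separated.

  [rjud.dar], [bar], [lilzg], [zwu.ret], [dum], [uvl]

[rjud.dar] — violates constraint (iv): adjacent identical consonants /dd/ → phonotactically illegal
[bar] — σ1 onset /b/, coda /r/ ok → phonotactically legal
[lilzg] — violates constraint (v): syllable 1 coda /lzg/ has 3 consonants (> 2) → phonotactically illegal
[zwu.ret] — σ1 onset /zw/ (2→5 rises), coda /∅/ ok; σ2 onset /r/, coda /t/ ok → phonotactically legal
[dum] — violates constraint (ii): syllable 1 coda contains /m/ → phonotactically illegal
[uvl] — violates constraint (vi): syllable 1 coda /vl/: /v/ (fricative, 2) → /l/ (liquid, 4) does not fall → phonotactically illegal

[bar], [zwu.ret]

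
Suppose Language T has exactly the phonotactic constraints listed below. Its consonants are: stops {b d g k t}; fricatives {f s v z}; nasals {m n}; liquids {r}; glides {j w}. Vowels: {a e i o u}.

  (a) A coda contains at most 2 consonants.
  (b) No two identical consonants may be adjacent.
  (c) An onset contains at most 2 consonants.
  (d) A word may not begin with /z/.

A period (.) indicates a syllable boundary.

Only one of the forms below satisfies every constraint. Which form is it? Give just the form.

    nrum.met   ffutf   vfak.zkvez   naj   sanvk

naj

nrum.met — violates constraint (b): adjacent identical consonants /mm/ → not permitted
ffutf — violates constraint (b): adjacent identical consonants /ff/ → not permitted
vfak.zkvez — violates constraint (c): syllable 2 onset /zkv/ has 3 consonants (> 2) → not permitted
naj — σ1 onset /n/, coda /j/ ok → permitted
sanvk — violates constraint (a): syllable 1 coda /nvk/ has 3 consonants (> 2) → not permitted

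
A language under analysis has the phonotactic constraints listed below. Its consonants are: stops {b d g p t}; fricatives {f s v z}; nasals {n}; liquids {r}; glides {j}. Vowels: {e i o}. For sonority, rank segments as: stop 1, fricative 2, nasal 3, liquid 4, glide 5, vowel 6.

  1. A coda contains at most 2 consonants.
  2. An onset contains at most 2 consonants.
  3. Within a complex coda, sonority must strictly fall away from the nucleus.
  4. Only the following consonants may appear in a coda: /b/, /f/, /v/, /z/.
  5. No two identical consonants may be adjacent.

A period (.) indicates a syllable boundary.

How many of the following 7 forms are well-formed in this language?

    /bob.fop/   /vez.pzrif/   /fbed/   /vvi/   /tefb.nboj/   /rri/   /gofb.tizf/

/bob.fop/ — violates constraint 4: syllable 2 coda contains /p/, which is not a licensed coda consonant → ill-formed
/vez.pzrif/ — violates constraint 2: syllable 2 onset /pzr/ has 3 consonants (> 2) → ill-formed
/fbed/ — violates constraint 4: syllable 1 coda contains /d/, which is not a licensed coda consonant → ill-formed
/vvi/ — violates constraint 5: adjacent identical consonants /vv/ → ill-formed
/tefb.nboj/ — violates constraint 4: syllable 2 coda contains /j/, which is not a licensed coda consonant → ill-formed
/rri/ — violates constraint 5: adjacent identical consonants /rr/ → ill-formed
/gofb.tizf/ — violates constraint 3: syllable 2 coda /zf/: /z/ (fricative, 2) → /f/ (fricative, 2) does not fall → ill-formed
No form is well-formed → 0.

0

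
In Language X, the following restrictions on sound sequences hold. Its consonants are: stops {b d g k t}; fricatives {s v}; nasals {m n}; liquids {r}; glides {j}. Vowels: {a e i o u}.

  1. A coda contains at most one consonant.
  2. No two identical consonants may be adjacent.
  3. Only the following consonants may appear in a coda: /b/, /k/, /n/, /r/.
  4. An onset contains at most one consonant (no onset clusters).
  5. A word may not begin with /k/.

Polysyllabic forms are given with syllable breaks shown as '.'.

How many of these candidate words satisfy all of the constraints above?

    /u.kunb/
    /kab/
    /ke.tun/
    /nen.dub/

/u.kunb/ — violates constraint 1: syllable 2 coda /nb/ has 2 consonants (> 1) → not permitted
/kab/ — violates constraint 5: word begins with /k/ → not permitted
/ke.tun/ — violates constraint 5: word begins with /k/ → not permitted
/nen.dub/ — σ1 onset /n/, coda /n/ ok; σ2 onset /d/, coda /b/ ok → permitted
Permitted: /nen.dub/ → 1.

1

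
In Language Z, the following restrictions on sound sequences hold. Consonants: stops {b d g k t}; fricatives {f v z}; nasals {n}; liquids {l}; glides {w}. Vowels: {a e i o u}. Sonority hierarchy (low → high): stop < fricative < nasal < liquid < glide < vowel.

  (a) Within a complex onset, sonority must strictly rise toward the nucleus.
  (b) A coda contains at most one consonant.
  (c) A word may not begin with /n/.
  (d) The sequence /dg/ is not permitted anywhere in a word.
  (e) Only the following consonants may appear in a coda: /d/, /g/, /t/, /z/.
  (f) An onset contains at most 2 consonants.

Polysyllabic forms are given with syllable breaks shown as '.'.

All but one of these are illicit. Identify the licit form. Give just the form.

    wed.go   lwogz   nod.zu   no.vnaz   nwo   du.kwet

du.kwet

wed.go — violates constraint (d): contains banned sequence /dg/ → illicit
lwogz — violates constraint (b): syllable 1 coda /gz/ has 2 consonants (> 1) → illicit
nod.zu — violates constraint (c): word begins with /n/ → illicit
no.vnaz — violates constraint (c): word begins with /n/ → illicit
nwo — violates constraint (c): word begins with /n/ → illicit
du.kwet — σ1 onset /d/, coda /∅/ ok; σ2 onset /kw/ (1→5 rises), coda /t/ ok → licit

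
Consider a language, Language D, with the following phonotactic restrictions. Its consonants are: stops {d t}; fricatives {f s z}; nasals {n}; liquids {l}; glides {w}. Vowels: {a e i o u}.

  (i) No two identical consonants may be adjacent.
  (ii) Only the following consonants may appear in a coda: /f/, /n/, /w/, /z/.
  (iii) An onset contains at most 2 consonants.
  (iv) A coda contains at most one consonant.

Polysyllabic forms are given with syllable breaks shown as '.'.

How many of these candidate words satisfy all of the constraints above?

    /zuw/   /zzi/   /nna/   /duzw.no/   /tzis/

/zuw/ — σ1 onset /z/, coda /w/ ok → well-formed
/zzi/ — violates constraint (i): adjacent identical consonants /zz/ → ill-formed
/nna/ — violates constraint (i): adjacent identical consonants /nn/ → ill-formed
/duzw.no/ — violates constraint (iv): syllable 1 coda /zw/ has 2 consonants (> 1) → ill-formed
/tzis/ — violates constraint (ii): syllable 1 coda contains /s/, which is not a licensed coda consonant → ill-formed
Well-formed: /zuw/ → 1.

1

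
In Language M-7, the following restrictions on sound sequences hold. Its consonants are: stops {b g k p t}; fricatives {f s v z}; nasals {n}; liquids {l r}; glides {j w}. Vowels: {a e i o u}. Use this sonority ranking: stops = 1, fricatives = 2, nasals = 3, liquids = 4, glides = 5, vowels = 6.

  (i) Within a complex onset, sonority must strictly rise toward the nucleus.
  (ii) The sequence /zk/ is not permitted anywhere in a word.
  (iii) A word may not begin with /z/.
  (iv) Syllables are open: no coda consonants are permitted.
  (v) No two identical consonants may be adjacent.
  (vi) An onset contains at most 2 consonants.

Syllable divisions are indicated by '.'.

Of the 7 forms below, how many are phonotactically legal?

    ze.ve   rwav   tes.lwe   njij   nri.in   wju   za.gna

ze.ve — violates constraint (iii): word begins with /z/ → phonotactically illegal
rwav — violates constraint (iv): syllable 1 coda /v/ has 1 consonant (> 0) → phonotactically illegal
tes.lwe — violates constraint (iv): syllable 1 coda /s/ has 1 consonant (> 0) → phonotactically illegal
njij — violates constraint (iv): syllable 1 coda /j/ has 1 consonant (> 0) → phonotactically illegal
nri.in — violates constraint (iv): syllable 2 coda /n/ has 1 consonant (> 0) → phonotactically illegal
wju — violates constraint (i): syllable 1 onset /wj/: /w/ (glide, 5) → /j/ (glide, 5) does not rise → phonotactically illegal
za.gna — violates constraint (iii): word begins with /z/ → phonotactically illegal
No form is phonotactically legal → 0.

0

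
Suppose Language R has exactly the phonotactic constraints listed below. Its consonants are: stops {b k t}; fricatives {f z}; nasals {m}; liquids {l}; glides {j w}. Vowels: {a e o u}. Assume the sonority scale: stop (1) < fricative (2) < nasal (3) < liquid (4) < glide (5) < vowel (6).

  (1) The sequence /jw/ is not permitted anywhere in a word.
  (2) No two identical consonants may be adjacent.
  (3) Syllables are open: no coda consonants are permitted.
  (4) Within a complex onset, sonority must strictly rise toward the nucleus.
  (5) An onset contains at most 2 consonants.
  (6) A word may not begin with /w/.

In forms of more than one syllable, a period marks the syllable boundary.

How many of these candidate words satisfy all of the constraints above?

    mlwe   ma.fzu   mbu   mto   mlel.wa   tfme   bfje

0

mlwe — violates constraint 5: syllable 1 onset /mlw/ has 3 consonants (> 2) → not permitted
ma.fzu — violates constraint 4: syllable 2 onset /fz/: /f/ (fricative, 2) → /z/ (fricative, 2) does not rise → not permitted
mbu — violates constraint 4: syllable 1 onset /mb/: /m/ (nasal, 3) → /b/ (stop, 1) does not rise → not permitted
mto — violates constraint 4: syllable 1 onset /mt/: /m/ (nasal, 3) → /t/ (stop, 1) does not rise → not permitted
mlel.wa — violates constraint 3: syllable 1 coda /l/ has 1 consonant (> 0) → not permitted
tfme — violates constraint 5: syllable 1 onset /tfm/ has 3 consonants (> 2) → not permitted
bfje — violates constraint 5: syllable 1 onset /bfj/ has 3 consonants (> 2) → not permitted
No form is permitted → 0.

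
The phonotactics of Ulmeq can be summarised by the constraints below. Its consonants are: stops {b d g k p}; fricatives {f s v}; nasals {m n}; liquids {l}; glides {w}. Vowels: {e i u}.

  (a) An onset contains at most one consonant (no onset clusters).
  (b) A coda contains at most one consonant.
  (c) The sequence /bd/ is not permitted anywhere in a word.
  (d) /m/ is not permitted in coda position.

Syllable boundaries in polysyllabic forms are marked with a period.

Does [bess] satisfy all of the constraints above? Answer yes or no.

[bess] — violates constraint (b): syllable 1 coda /ss/ has 2 consonants (> 1) → not permitted

no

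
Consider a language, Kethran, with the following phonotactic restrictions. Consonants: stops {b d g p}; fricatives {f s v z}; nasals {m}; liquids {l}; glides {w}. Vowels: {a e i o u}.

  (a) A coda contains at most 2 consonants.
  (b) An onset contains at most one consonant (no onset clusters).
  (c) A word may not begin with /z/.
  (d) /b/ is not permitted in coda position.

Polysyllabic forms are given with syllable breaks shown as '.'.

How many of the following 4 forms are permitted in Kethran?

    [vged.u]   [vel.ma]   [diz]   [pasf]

3

[vged.u] — violates constraint (b): syllable 1 onset /vg/ has 2 consonants (> 1) → not permitted
[vel.ma] — σ1 onset /v/, coda /l/ ok; σ2 onset /m/, coda /∅/ ok → permitted
[diz] — σ1 onset /d/, coda /z/ ok → permitted
[pasf] — σ1 onset /p/, coda /sf/ (2C) ok → permitted
Permitted: [vel.ma], [diz], [pasf] → 3.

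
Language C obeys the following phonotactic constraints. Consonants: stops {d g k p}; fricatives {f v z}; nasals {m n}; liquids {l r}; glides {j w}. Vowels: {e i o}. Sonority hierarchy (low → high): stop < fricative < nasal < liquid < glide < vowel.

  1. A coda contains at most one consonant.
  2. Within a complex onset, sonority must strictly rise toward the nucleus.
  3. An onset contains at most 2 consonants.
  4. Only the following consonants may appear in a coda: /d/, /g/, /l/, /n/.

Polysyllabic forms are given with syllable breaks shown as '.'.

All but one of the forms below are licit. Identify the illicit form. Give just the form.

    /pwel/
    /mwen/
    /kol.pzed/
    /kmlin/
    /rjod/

/kmlin/

/pwel/ — σ1 onset /pw/ (1→5 rises), coda /l/ ok → licit
/mwen/ — σ1 onset /mw/ (3→5 rises), coda /n/ ok → licit
/kol.pzed/ — σ1 onset /k/, coda /l/ ok; σ2 onset /pz/ (1→2 rises), coda /d/ ok → licit
/kmlin/ — violates constraint 3: syllable 1 onset /kml/ has 3 consonants (> 2) → illicit
/rjod/ — σ1 onset /rj/ (4→5 rises), coda /d/ ok → licit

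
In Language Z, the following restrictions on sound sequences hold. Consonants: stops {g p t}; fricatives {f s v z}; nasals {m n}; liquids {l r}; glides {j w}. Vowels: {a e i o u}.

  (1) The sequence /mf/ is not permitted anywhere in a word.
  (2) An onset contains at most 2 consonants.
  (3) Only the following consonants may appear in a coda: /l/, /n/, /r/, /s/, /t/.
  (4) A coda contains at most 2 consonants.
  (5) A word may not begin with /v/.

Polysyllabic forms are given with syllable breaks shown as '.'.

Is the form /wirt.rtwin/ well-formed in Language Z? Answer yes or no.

/wirt.rtwin/ — violates constraint 2: syllable 2 onset /rtw/ has 3 consonants (> 2) → ill-formed

no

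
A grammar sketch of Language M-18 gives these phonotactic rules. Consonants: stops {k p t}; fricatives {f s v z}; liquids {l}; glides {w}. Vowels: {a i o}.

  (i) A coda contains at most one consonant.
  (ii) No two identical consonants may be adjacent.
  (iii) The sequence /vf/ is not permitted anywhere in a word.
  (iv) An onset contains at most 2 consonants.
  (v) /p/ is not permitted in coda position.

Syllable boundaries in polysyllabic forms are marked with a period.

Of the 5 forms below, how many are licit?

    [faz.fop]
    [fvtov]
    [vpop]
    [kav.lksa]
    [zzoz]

0

[faz.fop] — violates constraint (v): syllable 2 coda contains /p/ → illicit
[fvtov] — violates constraint (iv): syllable 1 onset /fvt/ has 3 consonants (> 2) → illicit
[vpop] — violates constraint (v): syllable 1 coda contains /p/ → illicit
[kav.lksa] — violates constraint (iv): syllable 2 onset /lks/ has 3 consonants (> 2) → illicit
[zzoz] — violates constraint (ii): adjacent identical consonants /zz/ → illicit
No form is licit → 0.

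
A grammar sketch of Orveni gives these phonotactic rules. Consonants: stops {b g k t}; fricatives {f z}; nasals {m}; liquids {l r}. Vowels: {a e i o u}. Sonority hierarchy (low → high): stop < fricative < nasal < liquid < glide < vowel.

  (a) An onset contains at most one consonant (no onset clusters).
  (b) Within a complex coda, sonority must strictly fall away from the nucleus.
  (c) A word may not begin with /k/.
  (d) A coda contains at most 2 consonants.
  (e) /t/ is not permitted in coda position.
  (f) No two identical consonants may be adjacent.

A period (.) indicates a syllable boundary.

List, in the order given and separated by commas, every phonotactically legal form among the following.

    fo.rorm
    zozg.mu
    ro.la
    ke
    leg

fo.rorm — σ1 onset /f/, coda /∅/ ok; σ2 onset /r/, coda /rm/ (4→3 falls) ok → phonotactically legal
zozg.mu — σ1 onset /z/, coda /zg/ (2→1 falls) ok; σ2 onset /m/, coda /∅/ ok → phonotactically legal
ro.la — σ1 onset /r/, coda /∅/ ok; σ2 onset /l/, coda /∅/ ok → phonotactically legal
ke — violates constraint (c): word begins with /k/ → phonotactically illegal
leg — σ1 onset /l/, coda /g/ ok → phonotactically legal

fo.rorm, zozg.mu, ro.la, leg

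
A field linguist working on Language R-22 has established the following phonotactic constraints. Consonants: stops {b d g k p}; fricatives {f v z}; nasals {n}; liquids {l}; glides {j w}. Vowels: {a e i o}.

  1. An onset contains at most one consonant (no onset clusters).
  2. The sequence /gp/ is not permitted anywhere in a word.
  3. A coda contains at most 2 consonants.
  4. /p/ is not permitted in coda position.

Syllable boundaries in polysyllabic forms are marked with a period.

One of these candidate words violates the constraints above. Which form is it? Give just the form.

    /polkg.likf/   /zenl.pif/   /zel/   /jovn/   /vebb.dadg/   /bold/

/polkg.likf/ — violates constraint 3: syllable 1 coda /lkg/ has 3 consonants (> 2) → phonotactically illegal
/zenl.pif/ — σ1 onset /z/, coda /nl/ (2C) ok; σ2 onset /p/, coda /f/ ok → phonotactically legal
/zel/ — σ1 onset /z/, coda /l/ ok → phonotactically legal
/jovn/ — σ1 onset /j/, coda /vn/ (2C) ok → phonotactically legal
/vebb.dadg/ — σ1 onset /v/, coda /bb/ (2C) ok; σ2 onset /d/, coda /dg/ (2C) ok → phonotactically legal
/bold/ — σ1 onset /b/, coda /ld/ (2C) ok → phonotactically legal

/polkg.likf/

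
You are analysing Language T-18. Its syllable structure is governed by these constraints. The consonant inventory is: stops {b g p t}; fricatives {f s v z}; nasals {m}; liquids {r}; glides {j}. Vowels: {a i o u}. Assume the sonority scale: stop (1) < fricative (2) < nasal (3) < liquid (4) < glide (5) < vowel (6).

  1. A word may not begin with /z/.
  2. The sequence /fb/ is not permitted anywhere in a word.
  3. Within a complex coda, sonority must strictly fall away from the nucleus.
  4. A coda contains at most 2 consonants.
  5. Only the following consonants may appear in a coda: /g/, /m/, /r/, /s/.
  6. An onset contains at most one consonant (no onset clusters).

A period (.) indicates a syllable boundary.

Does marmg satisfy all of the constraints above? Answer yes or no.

no

marmg — violates constraint 4: syllable 1 coda /rmg/ has 3 consonants (> 2) → not permitted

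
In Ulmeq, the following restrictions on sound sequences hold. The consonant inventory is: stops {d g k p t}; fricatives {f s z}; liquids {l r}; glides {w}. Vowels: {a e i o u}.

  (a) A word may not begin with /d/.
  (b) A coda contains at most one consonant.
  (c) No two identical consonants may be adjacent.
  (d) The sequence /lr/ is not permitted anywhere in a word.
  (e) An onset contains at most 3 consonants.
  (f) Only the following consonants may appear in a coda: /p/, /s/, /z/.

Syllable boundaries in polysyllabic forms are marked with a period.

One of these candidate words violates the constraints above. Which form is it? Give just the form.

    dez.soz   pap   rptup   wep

dez.soz

dez.soz — violates constraint (a): word begins with /d/ → not permitted
pap — σ1 onset /p/, coda /p/ ok → permitted
rptup — σ1 onset /rpt/ (3C), coda /p/ ok → permitted
wep — σ1 onset /w/, coda /p/ ok → permitted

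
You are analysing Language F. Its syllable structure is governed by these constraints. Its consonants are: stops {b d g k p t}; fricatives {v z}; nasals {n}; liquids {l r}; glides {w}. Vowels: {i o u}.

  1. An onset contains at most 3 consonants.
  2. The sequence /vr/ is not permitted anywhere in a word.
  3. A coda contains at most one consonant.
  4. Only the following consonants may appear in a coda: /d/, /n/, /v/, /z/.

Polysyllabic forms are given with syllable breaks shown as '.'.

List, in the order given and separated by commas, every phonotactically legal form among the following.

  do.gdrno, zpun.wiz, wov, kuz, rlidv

do.gdrno — violates constraint 1: syllable 2 onset /gdrn/ has 4 consonants (> 3) → phonotactically illegal
zpun.wiz — σ1 onset /zp/ (2C), coda /n/ ok; σ2 onset /w/, coda /z/ ok → phonotactically legal
wov — σ1 onset /w/, coda /v/ ok → phonotactically legal
kuz — σ1 onset /k/, coda /z/ ok → phonotactically legal
rlidv — violates constraint 3: syllable 1 coda /dv/ has 2 consonants (> 1) → phonotactically illegal

zpun.wiz, wov, kuz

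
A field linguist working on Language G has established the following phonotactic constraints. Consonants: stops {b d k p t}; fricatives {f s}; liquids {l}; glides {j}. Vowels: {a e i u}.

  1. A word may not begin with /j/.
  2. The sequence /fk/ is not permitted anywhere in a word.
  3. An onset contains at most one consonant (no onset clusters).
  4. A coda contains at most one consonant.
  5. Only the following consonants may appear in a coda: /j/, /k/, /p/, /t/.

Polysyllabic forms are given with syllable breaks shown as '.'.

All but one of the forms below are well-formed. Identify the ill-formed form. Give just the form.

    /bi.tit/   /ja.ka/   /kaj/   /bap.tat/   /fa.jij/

/ja.ka/

/bi.tit/ — σ1 onset /b/, coda /∅/ ok; σ2 onset /t/, coda /t/ ok → well-formed
/ja.ka/ — violates constraint 1: word begins with /j/ → ill-formed
/kaj/ — σ1 onset /k/, coda /j/ ok → well-formed
/bap.tat/ — σ1 onset /b/, coda /p/ ok; σ2 onset /t/, coda /t/ ok → well-formed
/fa.jij/ — σ1 onset /f/, coda /∅/ ok; σ2 onset /j/, coda /j/ ok → well-formed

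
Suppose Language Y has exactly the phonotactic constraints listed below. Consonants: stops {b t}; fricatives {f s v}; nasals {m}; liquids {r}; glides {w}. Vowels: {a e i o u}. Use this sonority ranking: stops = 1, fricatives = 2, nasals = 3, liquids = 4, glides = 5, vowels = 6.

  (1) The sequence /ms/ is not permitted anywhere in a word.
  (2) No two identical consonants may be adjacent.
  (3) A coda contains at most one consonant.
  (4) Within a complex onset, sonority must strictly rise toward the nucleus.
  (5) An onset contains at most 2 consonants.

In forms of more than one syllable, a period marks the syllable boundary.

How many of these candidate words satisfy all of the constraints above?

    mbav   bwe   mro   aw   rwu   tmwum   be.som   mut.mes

mbav — violates constraint 4: syllable 1 onset /mb/: /m/ (nasal, 3) → /b/ (stop, 1) does not rise → phonotactically illegal
bwe — σ1 onset /bw/ (1→5 rises), coda /∅/ ok → phonotactically legal
mro — σ1 onset /mr/ (3→4 rises), coda /∅/ ok → phonotactically legal
aw — σ1 onset /∅/, coda /w/ ok → phonotactically legal
rwu — σ1 onset /rw/ (4→5 rises), coda /∅/ ok → phonotactically legal
tmwum — violates constraint 5: syllable 1 onset /tmw/ has 3 consonants (> 2) → phonotactically illegal
be.som — σ1 onset /b/, coda /∅/ ok; σ2 onset /s/, coda /m/ ok → phonotactically legal
mut.mes — σ1 onset /m/, coda /t/ ok; σ2 onset /m/, coda /s/ ok → phonotactically legal
Phonotactically legal: bwe, mro, aw, rwu, be.som, mut.mes → 6.

6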